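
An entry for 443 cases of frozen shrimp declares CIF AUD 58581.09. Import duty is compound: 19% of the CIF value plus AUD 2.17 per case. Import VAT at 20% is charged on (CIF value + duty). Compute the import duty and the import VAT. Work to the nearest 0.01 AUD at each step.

Import duty: AUD 12091.72; import VAT: AUD 14134.56

Ad valorem component: 58581.09 × 19% = 11130.41
Specific component: 443 × 2.17 = 961.31
Import duty = 11130.41 + 961.31 = 12091.72
VAT base = CIF + duty = 58581.09 + 12091.72 = 70672.81
Import VAT = 70672.81 × 20% = 14134.56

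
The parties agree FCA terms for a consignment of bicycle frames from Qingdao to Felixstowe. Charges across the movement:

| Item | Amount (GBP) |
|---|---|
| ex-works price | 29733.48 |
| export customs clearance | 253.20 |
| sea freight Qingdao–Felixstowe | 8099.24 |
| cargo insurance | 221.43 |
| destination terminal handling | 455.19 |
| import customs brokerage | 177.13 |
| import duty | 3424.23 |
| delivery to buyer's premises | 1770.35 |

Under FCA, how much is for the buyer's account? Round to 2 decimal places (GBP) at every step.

Buyer's account: GBP 14147.57

FCA: the seller delivers export-cleared goods to the carrier; the buyer bears costs from that point.
Seller's account: goods 29733.48 + export clearance 253.20 = 29986.68
Buyer's account: freight 8099.24 + insurance 221.43 + destination terminal 455.19 + brokerage 177.13 + duty 3424.23 + delivery 1770.35 = 14147.57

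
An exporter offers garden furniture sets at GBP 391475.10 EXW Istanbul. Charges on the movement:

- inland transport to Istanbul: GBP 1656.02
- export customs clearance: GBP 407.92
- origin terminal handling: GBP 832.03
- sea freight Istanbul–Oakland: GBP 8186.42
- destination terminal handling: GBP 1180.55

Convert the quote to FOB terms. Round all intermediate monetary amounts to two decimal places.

FOB price: GBP 394371.07

Not relevant to the conversion: destination terminal, freight — on the buyer under both terms; not part of either seller's price.
From EXW to FOB, the seller additionally bears: inland to port, export clearance, origin terminal.
FOB price = 391475.10 + 1656.02 + 407.92 + 832.03 = 394371.07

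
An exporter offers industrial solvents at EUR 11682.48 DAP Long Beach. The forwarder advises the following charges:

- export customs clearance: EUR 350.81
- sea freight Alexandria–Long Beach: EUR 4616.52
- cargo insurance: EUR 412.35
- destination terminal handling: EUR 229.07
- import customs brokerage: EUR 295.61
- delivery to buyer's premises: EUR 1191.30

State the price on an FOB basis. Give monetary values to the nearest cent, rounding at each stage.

FOB price: EUR 5233.24

Not relevant to the conversion: export clearance — on the seller under both DAP and FOB; already in the DAP price and stays in the FOB price. brokerage — on the buyer under both terms; not part of either seller's price.
From DAP to FOB, the seller no longer bears: freight, insurance, destination terminal, delivery.
FOB price = 11682.48 − 4616.52 − 412.35 − 229.07 − 1191.30 = 5233.24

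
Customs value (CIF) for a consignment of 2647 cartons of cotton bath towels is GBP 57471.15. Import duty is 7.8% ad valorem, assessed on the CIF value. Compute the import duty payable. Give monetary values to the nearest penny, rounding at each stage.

Import duty = 57471.15 × 7.8% = 4482.75

Import duty: GBP 4482.75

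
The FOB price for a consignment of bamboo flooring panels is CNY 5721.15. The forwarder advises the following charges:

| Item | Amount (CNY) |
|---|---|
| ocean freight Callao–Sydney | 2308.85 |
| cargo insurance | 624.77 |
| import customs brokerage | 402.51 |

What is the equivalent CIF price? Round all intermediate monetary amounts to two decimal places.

Not relevant to the conversion: brokerage — on the buyer under both terms; not part of either seller's price.
From FOB to CIF, the seller additionally bears: freight, insurance.
CIF price = 5721.15 + 2308.85 + 624.77 = 8654.77

CIF price: CNY 8654.77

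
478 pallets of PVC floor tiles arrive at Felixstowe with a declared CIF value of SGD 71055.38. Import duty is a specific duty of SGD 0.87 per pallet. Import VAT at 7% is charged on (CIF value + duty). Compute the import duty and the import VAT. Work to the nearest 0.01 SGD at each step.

Import duty: SGD 415.86; import VAT: SGD 5002.99

Import duty = 478 × 0.87 = 415.86
VAT base = CIF + duty = 71055.38 + 415.86 = 71471.24
Import VAT = 71471.24 × 7% = 5002.99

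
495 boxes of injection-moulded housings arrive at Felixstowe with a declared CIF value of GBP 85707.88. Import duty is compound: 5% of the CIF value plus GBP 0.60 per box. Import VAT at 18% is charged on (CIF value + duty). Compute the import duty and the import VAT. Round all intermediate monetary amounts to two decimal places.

Ad valorem component: 85707.88 × 5% = 4285.39
Specific component: 495 × 0.60 = 297.00
Import duty = 4285.39 + 297.00 = 4582.39
VAT base = CIF + duty = 85707.88 + 4582.39 = 90290.27
Import VAT = 90290.27 × 18% = 16252.25

Import duty: GBP 4582.39; import VAT: GBP 16252.25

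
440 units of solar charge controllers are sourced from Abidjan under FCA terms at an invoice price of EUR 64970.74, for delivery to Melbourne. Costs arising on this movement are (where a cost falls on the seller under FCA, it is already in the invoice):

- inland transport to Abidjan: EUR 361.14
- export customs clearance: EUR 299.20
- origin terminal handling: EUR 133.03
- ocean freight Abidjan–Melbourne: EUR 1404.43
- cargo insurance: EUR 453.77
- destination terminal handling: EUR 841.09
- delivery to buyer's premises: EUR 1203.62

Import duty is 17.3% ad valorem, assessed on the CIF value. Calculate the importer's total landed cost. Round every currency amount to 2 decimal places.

Total landed cost: EUR 80591.10

FCA: the seller delivers export-cleared goods to the carrier; the buyer bears costs from that point.
Already in the invoice (seller's account under FCA): inland to port, export clearance — exclude.
CIF value = FCA price + origin terminal + freight + insurance = 64970.74 + 133.03 + 1404.43 + 453.77 = 66961.97
Import duty = 66961.97 × 17.3% = 11584.42
Buyer bears: origin terminal 133.03 + freight 1404.43 + insurance 453.77 + destination terminal 841.09 + delivery 1203.62 + duty 11584.42 = 15620.36
Landed cost = invoice 64970.74 + 15620.36 = 80591.10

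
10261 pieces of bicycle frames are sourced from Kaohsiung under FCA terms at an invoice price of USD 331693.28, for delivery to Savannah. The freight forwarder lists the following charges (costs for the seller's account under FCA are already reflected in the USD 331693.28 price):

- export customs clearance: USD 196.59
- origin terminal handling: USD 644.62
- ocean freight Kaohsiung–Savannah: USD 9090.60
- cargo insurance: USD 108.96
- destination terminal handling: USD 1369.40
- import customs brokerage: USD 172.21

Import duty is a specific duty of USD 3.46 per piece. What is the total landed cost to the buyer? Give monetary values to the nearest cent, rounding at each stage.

FCA: the seller delivers export-cleared goods to the carrier; the buyer bears costs from that point.
Already in the invoice (seller's account under FCA): export clearance — exclude.
CIF value = FCA price + origin terminal + freight + insurance = 331693.28 + 644.62 + 9090.60 + 108.96 = 341537.46
Import duty = 10261 × 3.46 = 35503.06
Buyer bears: origin terminal 644.62 + freight 9090.60 + insurance 108.96 + destination terminal 1369.40 + brokerage 172.21 + duty 35503.06 = 46888.85
Landed cost = invoice 331693.28 + 46888.85 = 378582.13

Total landed cost: USD 378582.13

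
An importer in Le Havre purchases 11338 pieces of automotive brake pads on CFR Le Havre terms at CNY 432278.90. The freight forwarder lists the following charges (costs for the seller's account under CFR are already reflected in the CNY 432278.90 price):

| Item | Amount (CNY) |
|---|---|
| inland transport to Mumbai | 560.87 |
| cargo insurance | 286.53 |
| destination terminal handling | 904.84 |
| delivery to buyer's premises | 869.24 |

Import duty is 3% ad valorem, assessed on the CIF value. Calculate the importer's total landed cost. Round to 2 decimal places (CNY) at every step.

CFR: the seller pays costs through ocean freight to the destination port, but not insurance.
Already in the invoice (seller's account under CFR): inland to port — exclude.
CIF value = CFR price + insurance = 432278.90 + 286.53 = 432565.43
Import duty = 432565.43 × 3% = 12976.96
Buyer bears: insurance 286.53 + destination terminal 904.84 + delivery 869.24 + duty 12976.96 = 15037.57
Landed cost = invoice 432278.90 + 15037.57 = 447316.47

Total landed cost: CNY 447316.47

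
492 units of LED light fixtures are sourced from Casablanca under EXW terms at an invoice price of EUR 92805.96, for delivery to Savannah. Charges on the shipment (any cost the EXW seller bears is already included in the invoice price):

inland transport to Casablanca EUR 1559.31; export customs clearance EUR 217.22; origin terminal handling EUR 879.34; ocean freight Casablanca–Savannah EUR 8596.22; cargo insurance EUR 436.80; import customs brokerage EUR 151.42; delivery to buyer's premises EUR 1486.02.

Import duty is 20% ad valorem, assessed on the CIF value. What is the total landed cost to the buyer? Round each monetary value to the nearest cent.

EXW: the seller makes goods available at their premises; the buyer bears all onward costs.
CIF value = EXW price + inland to port + export clearance + origin terminal + freight + insurance = 92805.96 + 1559.31 + 217.22 + 879.34 + 8596.22 + 436.80 = 104494.85
Import duty = 104494.85 × 20% = 20898.97
Buyer bears: inland to port 1559.31 + export clearance 217.22 + origin terminal 879.34 + freight 8596.22 + insurance 436.80 + brokerage 151.42 + delivery 1486.02 + duty 20898.97 = 34225.30
Landed cost = invoice 92805.96 + 34225.30 = 127031.26

Total landed cost: EUR 127031.26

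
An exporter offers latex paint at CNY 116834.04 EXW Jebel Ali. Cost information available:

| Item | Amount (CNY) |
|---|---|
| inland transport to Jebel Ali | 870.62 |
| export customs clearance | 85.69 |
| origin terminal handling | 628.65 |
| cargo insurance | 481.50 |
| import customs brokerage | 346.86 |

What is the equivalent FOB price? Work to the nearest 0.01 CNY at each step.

Not relevant to the conversion: brokerage, insurance — on the buyer under both terms; not part of either seller's price.
From EXW to FOB, the seller additionally bears: inland to port, export clearance, origin terminal.
FOB price = 116834.04 + 870.62 + 85.69 + 628.65 = 118419.00

FOB price: CNY 118419.00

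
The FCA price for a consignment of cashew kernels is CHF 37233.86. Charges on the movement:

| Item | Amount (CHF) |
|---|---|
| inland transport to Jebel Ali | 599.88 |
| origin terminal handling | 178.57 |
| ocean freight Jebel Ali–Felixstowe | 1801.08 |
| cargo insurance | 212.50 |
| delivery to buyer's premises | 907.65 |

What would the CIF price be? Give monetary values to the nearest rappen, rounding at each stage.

Not relevant to the conversion: inland to port — on the seller under both FCA and CIF; already in the FCA price and stays in the CIF price. delivery — on the buyer under both terms; not part of either seller's price.
From FCA to CIF, the seller additionally bears: origin terminal, freight, insurance.
CIF price = 37233.86 + 178.57 + 1801.08 + 212.50 = 39426.01

CIF price: CHF 39426.01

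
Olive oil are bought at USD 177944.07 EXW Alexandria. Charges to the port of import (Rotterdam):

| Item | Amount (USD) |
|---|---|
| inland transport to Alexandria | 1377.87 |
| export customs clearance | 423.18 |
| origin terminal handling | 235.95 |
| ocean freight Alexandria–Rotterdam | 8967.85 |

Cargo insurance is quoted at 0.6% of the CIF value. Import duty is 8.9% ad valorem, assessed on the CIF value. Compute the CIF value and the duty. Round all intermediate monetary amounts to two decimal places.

Let C be the CIF value. C = EXW price + pre-shipment costs + freight + 0.6% × C
C − 0.6% × C = 177944.07 + 1377.87 + 423.18 + 235.95 + 8967.85
0.994 × C = 188948.92
C = 188948.92 / 0.994 = 190089.46
Insurance premium = 0.6% × 190089.46 = 1140.54
Import duty = 190089.46 × 8.9% = 16917.96

CIF value: USD 190089.46; import duty: USD 16917.96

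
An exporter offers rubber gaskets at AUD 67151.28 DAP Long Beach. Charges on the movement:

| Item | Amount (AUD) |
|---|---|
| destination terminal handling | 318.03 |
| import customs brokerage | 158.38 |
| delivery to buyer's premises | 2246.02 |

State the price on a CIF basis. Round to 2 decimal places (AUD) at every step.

CIF price: AUD 64587.23

Not relevant to the conversion: brokerage — on the buyer under both terms; not part of either seller's price.
From DAP to CIF, the seller no longer bears: destination terminal, delivery.
CIF price = 67151.28 − 318.03 − 2246.02 = 64587.23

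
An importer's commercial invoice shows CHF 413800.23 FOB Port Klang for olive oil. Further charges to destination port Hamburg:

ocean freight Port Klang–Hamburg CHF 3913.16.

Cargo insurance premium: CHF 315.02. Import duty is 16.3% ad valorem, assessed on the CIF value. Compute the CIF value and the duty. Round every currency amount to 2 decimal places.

CIF = FOB price + freight + insurance
CIF = 413800.23 + 3913.16 + 315.02 = 418028.41
Import duty = 418028.41 × 16.3% = 68138.63

CIF value: CHF 418028.41; import duty: CHF 68138.63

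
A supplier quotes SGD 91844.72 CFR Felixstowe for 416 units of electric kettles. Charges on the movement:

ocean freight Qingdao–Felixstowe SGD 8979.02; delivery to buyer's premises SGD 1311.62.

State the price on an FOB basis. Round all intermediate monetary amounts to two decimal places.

FOB price: SGD 82865.70

Not relevant to the conversion: delivery — on the buyer under both terms; not part of either seller's price.
From CFR to FOB, the seller no longer bears: freight.
FOB price = 91844.72 − 8979.02 = 82865.70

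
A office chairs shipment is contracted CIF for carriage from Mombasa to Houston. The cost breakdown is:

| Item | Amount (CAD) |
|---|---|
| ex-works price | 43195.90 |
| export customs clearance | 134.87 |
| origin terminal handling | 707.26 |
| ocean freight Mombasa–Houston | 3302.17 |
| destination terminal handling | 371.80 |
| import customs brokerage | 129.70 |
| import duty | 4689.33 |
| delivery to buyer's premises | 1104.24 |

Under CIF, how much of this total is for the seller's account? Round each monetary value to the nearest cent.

Seller's account: CAD 47340.20

CIF: the seller pays costs through ocean freight and marine insurance to the destination port.
Seller's account: goods 43195.90 + export clearance 134.87 + origin terminal 707.26 + freight 3302.17 = 47340.20
Buyer's account: destination terminal 371.80 + brokerage 129.70 + duty 4689.33 + delivery 1104.24 = 6295.07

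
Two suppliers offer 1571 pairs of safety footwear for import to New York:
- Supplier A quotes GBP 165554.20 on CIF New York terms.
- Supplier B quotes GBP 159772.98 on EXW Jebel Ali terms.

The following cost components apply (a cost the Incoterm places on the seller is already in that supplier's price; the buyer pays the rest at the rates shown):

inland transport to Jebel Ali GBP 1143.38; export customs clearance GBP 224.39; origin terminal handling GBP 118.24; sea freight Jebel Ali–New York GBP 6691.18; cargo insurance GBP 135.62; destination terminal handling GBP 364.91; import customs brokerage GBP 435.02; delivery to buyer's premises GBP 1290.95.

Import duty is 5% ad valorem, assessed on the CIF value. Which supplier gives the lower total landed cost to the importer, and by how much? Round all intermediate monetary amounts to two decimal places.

Supplier A (CIF):
The CIF price already equals the CIF value: 165554.20
Import duty = 165554.20 × 5% = 8277.71
Buyer bears (A): 364.91 + 435.02 + 1290.95 = 2090.88
Landed cost (A) = invoice 165554.20 + 2090.88 + duty 8277.71 = 175922.79
Supplier B (EXW):
CIF value = EXW price + inland to port + export clearance + origin terminal + freight + insurance = 159772.98 + 1143.38 + 224.39 + 118.24 + 6691.18 + 135.62 = 168085.79
Import duty = 168085.79 × 5% = 8404.29
Buyer bears (B): 1143.38 + 224.39 + 118.24 + 6691.18 + 135.62 + 364.91 + 435.02 + 1290.95 = 10403.69
Landed cost (B) = invoice 159772.98 + 10403.69 + duty 8404.29 = 178580.96
Difference = |175922.79 − 178580.96| = 2658.17

Supplier A is cheaper by GBP 2658.17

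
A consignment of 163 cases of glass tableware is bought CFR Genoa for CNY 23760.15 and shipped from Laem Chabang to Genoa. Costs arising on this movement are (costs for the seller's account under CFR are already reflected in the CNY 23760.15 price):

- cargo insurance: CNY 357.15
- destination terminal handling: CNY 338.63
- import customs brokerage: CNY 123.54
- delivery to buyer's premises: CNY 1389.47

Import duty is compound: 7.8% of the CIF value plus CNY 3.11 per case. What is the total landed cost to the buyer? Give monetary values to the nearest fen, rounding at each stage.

CFR: the seller pays costs through ocean freight to the destination port, but not insurance.
CIF value = CFR price + insurance = 23760.15 + 357.15 = 24117.30
Ad valorem component: 24117.30 × 7.8% = 1881.15
Specific component: 163 × 3.11 = 506.93
Import duty = 1881.15 + 506.93 = 2388.08
Buyer bears: insurance 357.15 + destination terminal 338.63 + brokerage 123.54 + delivery 1389.47 + duty 2388.08 = 4596.87
Landed cost = invoice 23760.15 + 4596.87 = 28357.02

Total landed cost: CNY 28357.02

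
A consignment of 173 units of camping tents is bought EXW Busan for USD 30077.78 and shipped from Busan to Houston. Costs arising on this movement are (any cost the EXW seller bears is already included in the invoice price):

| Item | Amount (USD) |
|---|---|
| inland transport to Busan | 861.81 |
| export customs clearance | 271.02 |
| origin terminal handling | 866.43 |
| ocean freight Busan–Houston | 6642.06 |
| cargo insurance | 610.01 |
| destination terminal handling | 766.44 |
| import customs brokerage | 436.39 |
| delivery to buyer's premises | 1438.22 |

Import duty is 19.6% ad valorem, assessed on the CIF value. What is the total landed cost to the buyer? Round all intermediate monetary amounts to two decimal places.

Total landed cost: USD 49678.67

EXW: the seller makes goods available at their premises; the buyer bears all onward costs.
CIF value = EXW price + inland to port + export clearance + origin terminal + freight + insurance = 30077.78 + 861.81 + 271.02 + 866.43 + 6642.06 + 610.01 = 39329.11
Import duty = 39329.11 × 19.6% = 7708.51
Buyer bears: inland to port 861.81 + export clearance 271.02 + origin terminal 866.43 + freight 6642.06 + insurance 610.01 + destination terminal 766.44 + brokerage 436.39 + delivery 1438.22 + duty 7708.51 = 19600.89
Landed cost = invoice 30077.78 + 19600.89 = 49678.67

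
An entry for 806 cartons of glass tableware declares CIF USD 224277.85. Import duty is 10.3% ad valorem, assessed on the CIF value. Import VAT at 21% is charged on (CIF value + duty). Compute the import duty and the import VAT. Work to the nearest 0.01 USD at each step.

Import duty = 224277.85 × 10.3% = 23100.62
VAT base = CIF + duty = 224277.85 + 23100.62 = 247378.47
Import VAT = 247378.47 × 21% = 51949.48

Import duty: USD 23100.62; import VAT: USD 51949.48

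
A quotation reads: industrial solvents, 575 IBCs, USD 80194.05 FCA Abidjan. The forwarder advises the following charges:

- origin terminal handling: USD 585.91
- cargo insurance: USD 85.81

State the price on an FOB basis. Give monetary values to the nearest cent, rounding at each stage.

Not relevant to the conversion: insurance — on the buyer under both terms; not part of either seller's price.
From FCA to FOB, the seller additionally bears: origin terminal.
FOB price = 80194.05 + 585.91 = 80779.96

FOB price: USD 80779.96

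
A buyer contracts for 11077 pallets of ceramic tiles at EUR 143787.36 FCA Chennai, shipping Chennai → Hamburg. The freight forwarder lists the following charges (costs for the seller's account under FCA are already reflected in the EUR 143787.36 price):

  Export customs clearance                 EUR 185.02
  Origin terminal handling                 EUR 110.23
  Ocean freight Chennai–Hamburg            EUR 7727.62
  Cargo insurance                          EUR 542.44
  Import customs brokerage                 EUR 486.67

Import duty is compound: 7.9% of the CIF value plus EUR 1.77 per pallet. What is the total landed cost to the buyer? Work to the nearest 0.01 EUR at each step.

Total landed cost: EUR 184281.85

FCA: the seller delivers export-cleared goods to the carrier; the buyer bears costs from that point.
Already in the invoice (seller's account under FCA): export clearance — exclude.
CIF value = FCA price + origin terminal + freight + insurance = 143787.36 + 110.23 + 7727.62 + 542.44 = 152167.65
Ad valorem component: 152167.65 × 7.9% = 12021.24
Specific component: 11077 × 1.77 = 19606.29
Import duty = 12021.24 + 19606.29 = 31627.53
Buyer bears: origin terminal 110.23 + freight 7727.62 + insurance 542.44 + brokerage 486.67 + duty 31627.53 = 40494.49
Landed cost = invoice 143787.36 + 40494.49 = 184281.85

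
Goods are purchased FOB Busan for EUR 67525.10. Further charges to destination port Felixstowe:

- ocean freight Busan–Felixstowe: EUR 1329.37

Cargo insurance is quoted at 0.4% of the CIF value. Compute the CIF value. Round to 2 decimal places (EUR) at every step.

CIF value: EUR 69130.99

Let C be the CIF value. C = FOB price + freight + 0.4% × C
C − 0.4% × C = 67525.10 + 1329.37
0.996 × C = 68854.47
C = 68854.47 / 0.996 = 69130.99
Insurance premium = 0.4% × 69130.99 = 276.52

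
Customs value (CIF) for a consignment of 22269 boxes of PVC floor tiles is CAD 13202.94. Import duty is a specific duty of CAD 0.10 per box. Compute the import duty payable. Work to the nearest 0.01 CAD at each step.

Import duty: CAD 2226.90

Import duty = 22269 × 0.10 = 2226.90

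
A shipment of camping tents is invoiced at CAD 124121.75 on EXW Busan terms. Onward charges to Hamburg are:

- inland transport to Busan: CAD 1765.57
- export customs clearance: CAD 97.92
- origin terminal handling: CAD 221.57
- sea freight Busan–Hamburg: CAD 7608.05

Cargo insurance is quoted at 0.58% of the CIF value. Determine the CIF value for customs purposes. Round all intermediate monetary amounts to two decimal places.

Let C be the CIF value. C = EXW price + pre-shipment costs + freight + 0.58% × C
C − 0.58% × C = 124121.75 + 1765.57 + 97.92 + 221.57 + 7608.05
0.9942 × C = 133814.86
C = 133814.86 / 0.9942 = 134595.51
Insurance premium = 0.58% × 134595.51 = 780.65

CIF value: CAD 134595.51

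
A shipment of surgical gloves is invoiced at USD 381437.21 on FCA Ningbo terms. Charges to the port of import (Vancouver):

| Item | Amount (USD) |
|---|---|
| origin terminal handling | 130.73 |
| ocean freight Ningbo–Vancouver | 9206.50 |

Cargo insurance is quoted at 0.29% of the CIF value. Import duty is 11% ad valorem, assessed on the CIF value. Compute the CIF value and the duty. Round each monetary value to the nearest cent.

CIF value: USD 391910.98; import duty: USD 43110.21

Let C be the CIF value. C = FCA price + pre-shipment costs + freight + 0.29% × C
C − 0.29% × C = 381437.21 + 130.73 + 9206.50
0.9971 × C = 390774.44
C = 390774.44 / 0.9971 = 391910.98
Insurance premium = 0.29% × 391910.98 = 1136.54
Import duty = 391910.98 × 11% = 43110.21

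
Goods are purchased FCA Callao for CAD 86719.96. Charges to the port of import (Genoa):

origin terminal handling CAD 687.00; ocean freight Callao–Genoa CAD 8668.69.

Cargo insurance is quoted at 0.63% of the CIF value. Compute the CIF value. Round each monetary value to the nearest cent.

CIF value: CAD 96684.76

Let C be the CIF value. C = FCA price + pre-shipment costs + freight + 0.63% × C
C − 0.63% × C = 86719.96 + 687.00 + 8668.69
0.9937 × C = 96075.65
C = 96075.65 / 0.9937 = 96684.76
Insurance premium = 0.63% × 96684.76 = 609.11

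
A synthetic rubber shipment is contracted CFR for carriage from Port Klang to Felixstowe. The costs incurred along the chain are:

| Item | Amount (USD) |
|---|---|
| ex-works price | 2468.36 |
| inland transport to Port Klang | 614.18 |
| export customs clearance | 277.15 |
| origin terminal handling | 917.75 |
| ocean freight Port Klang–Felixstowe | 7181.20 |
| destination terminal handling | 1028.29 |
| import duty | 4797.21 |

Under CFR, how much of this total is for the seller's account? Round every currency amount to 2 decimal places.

CFR: the seller pays costs through ocean freight to the destination port, but not insurance.
Seller's account: goods 2468.36 + inland to port 614.18 + export clearance 277.15 + origin terminal 917.75 + freight 7181.20 = 11458.64
Buyer's account: destination terminal 1028.29 + duty 4797.21 = 5825.50

Seller's account: USD 11458.64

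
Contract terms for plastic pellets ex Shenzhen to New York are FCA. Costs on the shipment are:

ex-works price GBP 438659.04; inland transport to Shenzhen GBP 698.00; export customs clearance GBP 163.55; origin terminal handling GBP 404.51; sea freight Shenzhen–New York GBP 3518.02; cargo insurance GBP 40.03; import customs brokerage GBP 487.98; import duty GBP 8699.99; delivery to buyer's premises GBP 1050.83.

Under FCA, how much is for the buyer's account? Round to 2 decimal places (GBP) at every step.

Buyer's account: GBP 14201.36

FCA: the seller delivers export-cleared goods to the carrier; the buyer bears costs from that point.
Seller's account: goods 438659.04 + inland to port 698.00 + export clearance 163.55 = 439520.59
Buyer's account: origin terminal 404.51 + freight 3518.02 + insurance 40.03 + brokerage 487.98 + duty 8699.99 + delivery 1050.83 = 14201.36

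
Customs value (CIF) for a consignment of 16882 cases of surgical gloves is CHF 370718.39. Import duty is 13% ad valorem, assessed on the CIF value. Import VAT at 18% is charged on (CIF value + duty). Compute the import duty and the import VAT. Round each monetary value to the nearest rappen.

Import duty: CHF 48193.39; import VAT: CHF 75404.12

Import duty = 370718.39 × 13% = 48193.39
VAT base = CIF + duty = 370718.39 + 48193.39 = 418911.78
Import VAT = 418911.78 × 18% = 75404.12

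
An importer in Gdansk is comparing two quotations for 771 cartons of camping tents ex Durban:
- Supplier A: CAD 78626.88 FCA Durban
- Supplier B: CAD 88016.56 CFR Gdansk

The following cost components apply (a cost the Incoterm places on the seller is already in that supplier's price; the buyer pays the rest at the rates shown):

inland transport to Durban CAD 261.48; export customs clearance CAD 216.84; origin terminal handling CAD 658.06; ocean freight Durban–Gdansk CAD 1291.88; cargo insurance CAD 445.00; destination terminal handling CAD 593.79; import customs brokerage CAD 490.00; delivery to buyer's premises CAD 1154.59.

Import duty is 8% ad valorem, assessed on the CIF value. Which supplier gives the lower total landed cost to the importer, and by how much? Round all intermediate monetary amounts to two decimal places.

Supplier A (FCA):
CIF value = FCA price + origin terminal + freight + insurance = 78626.88 + 658.06 + 1291.88 + 445.00 = 81021.82
Import duty = 81021.82 × 8% = 6481.75
Buyer bears (A): 658.06 + 1291.88 + 445.00 + 593.79 + 490.00 + 1154.59 = 4633.32
Landed cost (A) = invoice 78626.88 + 4633.32 + duty 6481.75 = 89741.95
Supplier B (CFR):
CIF value = CFR price + insurance = 88016.56 + 445.00 = 88461.56
Import duty = 88461.56 × 8% = 7076.92
Buyer bears (B): 445.00 + 593.79 + 490.00 + 1154.59 = 2683.38
Landed cost (B) = invoice 88016.56 + 2683.38 + duty 7076.92 = 97776.86
Difference = |89741.95 − 97776.86| = 8034.91

Supplier A is cheaper by CAD 8034.91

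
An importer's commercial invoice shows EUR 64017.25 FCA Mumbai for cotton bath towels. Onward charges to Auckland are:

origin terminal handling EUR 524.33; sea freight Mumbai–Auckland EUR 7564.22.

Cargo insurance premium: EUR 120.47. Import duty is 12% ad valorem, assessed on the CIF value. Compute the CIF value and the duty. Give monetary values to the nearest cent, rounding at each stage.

CIF value: EUR 72226.27; import duty: EUR 8667.15

CIF = FCA price + pre-shipment costs + freight + insurance
CIF = 64017.25 + 524.33 + 7564.22 + 120.47 = 72226.27
Import duty = 72226.27 × 12% = 8667.15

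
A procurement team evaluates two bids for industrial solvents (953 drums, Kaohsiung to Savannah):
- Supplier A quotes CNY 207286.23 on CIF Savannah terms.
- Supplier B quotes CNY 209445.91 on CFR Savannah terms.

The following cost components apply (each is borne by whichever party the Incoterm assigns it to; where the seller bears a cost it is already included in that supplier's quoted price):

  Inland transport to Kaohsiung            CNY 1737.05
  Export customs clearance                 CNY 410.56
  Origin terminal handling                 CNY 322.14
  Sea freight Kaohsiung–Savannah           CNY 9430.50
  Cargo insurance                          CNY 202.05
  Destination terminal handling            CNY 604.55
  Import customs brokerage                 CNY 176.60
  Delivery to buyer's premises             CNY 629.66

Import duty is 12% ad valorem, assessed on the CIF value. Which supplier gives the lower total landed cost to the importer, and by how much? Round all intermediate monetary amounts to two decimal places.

Supplier A is cheaper by CNY 2645.14

Supplier A (CIF):
The CIF price already equals the CIF value: 207286.23
Import duty = 207286.23 × 12% = 24874.35
Buyer bears (A): 604.55 + 176.60 + 629.66 = 1410.81
Landed cost (A) = invoice 207286.23 + 1410.81 + duty 24874.35 = 233571.39
Supplier B (CFR):
CIF value = CFR price + insurance = 209445.91 + 202.05 = 209647.96
Import duty = 209647.96 × 12% = 25157.76
Buyer bears (B): 202.05 + 604.55 + 176.60 + 629.66 = 1612.86
Landed cost (B) = invoice 209445.91 + 1612.86 + duty 25157.76 = 236216.53
Difference = |233571.39 − 236216.53| = 2645.14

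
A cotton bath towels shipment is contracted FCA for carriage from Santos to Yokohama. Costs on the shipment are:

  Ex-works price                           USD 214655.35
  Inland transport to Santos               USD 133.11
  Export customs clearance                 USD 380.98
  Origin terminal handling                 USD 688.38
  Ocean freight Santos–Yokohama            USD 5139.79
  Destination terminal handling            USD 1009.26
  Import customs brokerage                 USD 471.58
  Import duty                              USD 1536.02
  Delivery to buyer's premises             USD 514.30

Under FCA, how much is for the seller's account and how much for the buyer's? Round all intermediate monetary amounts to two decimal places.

FCA: the seller delivers export-cleared goods to the carrier; the buyer bears costs from that point.
Seller's account: goods 214655.35 + inland to port 133.11 + export clearance 380.98 = 215169.44
Buyer's account: origin terminal 688.38 + freight 5139.79 + destination terminal 1009.26 + brokerage 471.58 + duty 1536.02 + delivery 514.30 = 9359.33

Seller: USD 215169.44; buyer: USD 9359.33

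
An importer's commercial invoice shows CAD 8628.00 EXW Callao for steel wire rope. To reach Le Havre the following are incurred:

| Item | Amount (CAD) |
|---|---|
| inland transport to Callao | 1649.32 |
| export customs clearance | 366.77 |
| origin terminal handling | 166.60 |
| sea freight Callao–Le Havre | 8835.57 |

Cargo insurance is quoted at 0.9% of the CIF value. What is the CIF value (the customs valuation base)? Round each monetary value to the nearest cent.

Let C be the CIF value. C = EXW price + pre-shipment costs + freight + 0.9% × C
C − 0.9% × C = 8628.00 + 1649.32 + 366.77 + 166.60 + 8835.57
0.991 × C = 19646.26
C = 19646.26 / 0.991 = 19824.68
Insurance premium = 0.9% × 19824.68 = 178.42

CIF value: CAD 19824.68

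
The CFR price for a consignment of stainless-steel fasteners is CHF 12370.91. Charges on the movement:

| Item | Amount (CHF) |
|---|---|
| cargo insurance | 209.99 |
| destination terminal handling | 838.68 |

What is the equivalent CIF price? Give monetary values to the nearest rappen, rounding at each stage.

CIF price: CHF 12580.90

Not relevant to the conversion: destination terminal — on the buyer under both terms; not part of either seller's price.
From CFR to CIF, the seller additionally bears: insurance.
CIF price = 12370.91 + 209.99 = 12580.90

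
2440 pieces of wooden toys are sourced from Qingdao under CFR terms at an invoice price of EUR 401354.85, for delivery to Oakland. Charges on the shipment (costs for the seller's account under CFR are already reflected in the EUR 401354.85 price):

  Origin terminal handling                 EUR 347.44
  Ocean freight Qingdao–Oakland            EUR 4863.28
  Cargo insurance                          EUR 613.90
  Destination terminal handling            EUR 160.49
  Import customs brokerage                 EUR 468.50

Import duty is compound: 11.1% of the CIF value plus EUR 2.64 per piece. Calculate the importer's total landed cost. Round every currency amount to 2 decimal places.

Total landed cost: EUR 453657.87

CFR: the seller pays costs through ocean freight to the destination port, but not insurance.
Already in the invoice (seller's account under CFR): origin terminal, freight — exclude.
CIF value = CFR price + insurance = 401354.85 + 613.90 = 401968.75
Ad valorem component: 401968.75 × 11.1% = 44618.53
Specific component: 2440 × 2.64 = 6441.60
Import duty = 44618.53 + 6441.60 = 51060.13
Buyer bears: insurance 613.90 + destination terminal 160.49 + brokerage 468.50 + duty 51060.13 = 52303.02
Landed cost = invoice 401354.85 + 52303.02 = 453657.87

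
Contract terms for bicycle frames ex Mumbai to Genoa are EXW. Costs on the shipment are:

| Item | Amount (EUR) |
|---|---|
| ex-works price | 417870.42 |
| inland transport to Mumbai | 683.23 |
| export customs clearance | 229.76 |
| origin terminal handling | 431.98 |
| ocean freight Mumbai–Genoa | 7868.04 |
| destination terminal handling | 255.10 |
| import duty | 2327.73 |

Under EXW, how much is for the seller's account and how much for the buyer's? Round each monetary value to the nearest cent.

EXW: the seller makes goods available at their premises; the buyer bears all onward costs.
Seller's account: goods 417870.42 = 417870.42
Buyer's account: inland to port 683.23 + export clearance 229.76 + origin terminal 431.98 + freight 7868.04 + destination terminal 255.10 + duty 2327.73 = 11795.84

Seller: EUR 417870.42; buyer: EUR 11795.84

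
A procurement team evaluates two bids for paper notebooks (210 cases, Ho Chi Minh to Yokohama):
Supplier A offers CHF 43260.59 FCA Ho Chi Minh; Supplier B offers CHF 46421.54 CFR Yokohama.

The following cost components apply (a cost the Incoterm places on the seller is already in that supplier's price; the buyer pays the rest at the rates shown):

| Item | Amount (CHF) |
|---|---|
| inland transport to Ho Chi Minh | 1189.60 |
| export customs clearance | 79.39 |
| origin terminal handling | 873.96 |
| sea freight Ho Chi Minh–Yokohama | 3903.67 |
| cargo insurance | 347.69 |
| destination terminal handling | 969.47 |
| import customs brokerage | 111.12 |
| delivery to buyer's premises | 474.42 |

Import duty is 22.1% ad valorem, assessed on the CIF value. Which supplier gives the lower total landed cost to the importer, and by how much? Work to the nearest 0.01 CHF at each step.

Supplier B is cheaper by CHF 1973.97

Supplier A (FCA):
CIF value = FCA price + origin terminal + freight + insurance = 43260.59 + 873.96 + 3903.67 + 347.69 = 48385.91
Import duty = 48385.91 × 22.1% = 10693.29
Buyer bears (A): 873.96 + 3903.67 + 347.69 + 969.47 + 111.12 + 474.42 = 6680.33
Landed cost (A) = invoice 43260.59 + 6680.33 + duty 10693.29 = 60634.21
Supplier B (CFR):
CIF value = CFR price + insurance = 46421.54 + 347.69 = 46769.23
Import duty = 46769.23 × 22.1% = 10336.00
Buyer bears (B): 347.69 + 969.47 + 111.12 + 474.42 = 1902.70
Landed cost (B) = invoice 46421.54 + 1902.70 + duty 10336.00 = 58660.24
Difference = |60634.21 − 58660.24| = 1973.97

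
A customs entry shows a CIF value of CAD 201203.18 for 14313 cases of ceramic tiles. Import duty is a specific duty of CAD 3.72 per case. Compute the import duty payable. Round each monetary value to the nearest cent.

Import duty = 14313 × 3.72 = 53244.36

Import duty: CAD 53244.36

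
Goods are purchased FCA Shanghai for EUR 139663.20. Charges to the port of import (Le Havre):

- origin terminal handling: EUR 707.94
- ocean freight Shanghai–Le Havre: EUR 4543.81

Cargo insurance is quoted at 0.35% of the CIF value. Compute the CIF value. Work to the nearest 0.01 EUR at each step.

CIF value: EUR 145423.93

Let C be the CIF value. C = FCA price + pre-shipment costs + freight + 0.35% × C
C − 0.35% × C = 139663.20 + 707.94 + 4543.81
0.9965 × C = 144914.95
C = 144914.95 / 0.9965 = 145423.93
Insurance premium = 0.35% × 145423.93 = 508.98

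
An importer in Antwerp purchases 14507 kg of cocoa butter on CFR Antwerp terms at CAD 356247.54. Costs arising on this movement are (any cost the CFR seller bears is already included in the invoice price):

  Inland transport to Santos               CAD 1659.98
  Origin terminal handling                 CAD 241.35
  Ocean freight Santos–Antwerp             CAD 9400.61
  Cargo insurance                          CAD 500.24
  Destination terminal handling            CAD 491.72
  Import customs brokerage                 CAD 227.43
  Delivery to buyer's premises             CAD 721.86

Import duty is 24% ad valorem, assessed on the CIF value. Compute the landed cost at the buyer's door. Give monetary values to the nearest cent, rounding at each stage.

Total landed cost: CAD 443808.26

CFR: the seller pays costs through ocean freight to the destination port, but not insurance.
Already in the invoice (seller's account under CFR): inland to port, origin terminal, freight — exclude.
CIF value = CFR price + insurance = 356247.54 + 500.24 = 356747.78
Import duty = 356747.78 × 24% = 85619.47
Buyer bears: insurance 500.24 + destination terminal 491.72 + brokerage 227.43 + delivery 721.86 + duty 85619.47 = 87560.72
Landed cost = invoice 356247.54 + 87560.72 = 443808.26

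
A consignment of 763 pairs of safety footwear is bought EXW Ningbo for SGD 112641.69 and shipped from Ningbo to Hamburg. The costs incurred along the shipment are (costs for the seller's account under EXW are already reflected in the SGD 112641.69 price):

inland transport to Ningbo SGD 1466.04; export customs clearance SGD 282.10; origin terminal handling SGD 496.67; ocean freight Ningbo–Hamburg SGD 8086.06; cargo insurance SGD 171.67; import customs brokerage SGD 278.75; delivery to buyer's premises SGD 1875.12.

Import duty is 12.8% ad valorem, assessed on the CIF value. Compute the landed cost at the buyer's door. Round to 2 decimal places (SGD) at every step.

Total landed cost: SGD 141060.56

EXW: the seller makes goods available at their premises; the buyer bears all onward costs.
CIF value = EXW price + inland to port + export clearance + origin terminal + freight + insurance = 112641.69 + 1466.04 + 282.10 + 496.67 + 8086.06 + 171.67 = 123144.23
Import duty = 123144.23 × 12.8% = 15762.46
Buyer bears: inland to port 1466.04 + export clearance 282.10 + origin terminal 496.67 + freight 8086.06 + insurance 171.67 + brokerage 278.75 + delivery 1875.12 + duty 15762.46 = 28418.87
Landed cost = invoice 112641.69 + 28418.87 = 141060.56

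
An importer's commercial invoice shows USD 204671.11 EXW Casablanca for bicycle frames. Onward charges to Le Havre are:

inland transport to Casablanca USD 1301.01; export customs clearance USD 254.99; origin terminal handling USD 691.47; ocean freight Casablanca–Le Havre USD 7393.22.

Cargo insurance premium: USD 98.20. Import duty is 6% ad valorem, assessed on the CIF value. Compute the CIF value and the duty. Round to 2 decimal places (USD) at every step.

CIF = EXW price + pre-shipment costs + freight + insurance
CIF = 204671.11 + 1301.01 + 254.99 + 691.47 + 7393.22 + 98.20 = 214410.00
Import duty = 214410.00 × 6% = 12864.60

CIF value: USD 214410.00; import duty: USD 12864.60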